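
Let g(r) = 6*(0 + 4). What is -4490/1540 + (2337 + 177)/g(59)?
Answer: 31365/308 ≈ 101.83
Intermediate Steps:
g(r) = 24 (g(r) = 6*4 = 24)
-4490/1540 + (2337 + 177)/g(59) = -4490/1540 + (2337 + 177)/24 = -4490*1/1540 + 2514*(1/24) = -449/154 + 419/4 = 31365/308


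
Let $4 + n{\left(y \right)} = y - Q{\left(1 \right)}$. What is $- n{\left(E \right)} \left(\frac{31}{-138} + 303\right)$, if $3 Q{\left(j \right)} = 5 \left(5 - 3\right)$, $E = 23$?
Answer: $- \frac{1963801}{414} \approx -4743.5$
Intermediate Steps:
$Q{\left(j \right)} = \frac{10}{3}$ ($Q{\left(j \right)} = \frac{5 \left(5 - 3\right)}{3} = \frac{5 \cdot 2}{3} = \frac{1}{3} \cdot 10 = \frac{10}{3}$)
$n{\left(y \right)} = - \frac{22}{3} + y$ ($n{\left(y \right)} = -4 + \left(y - \frac{10}{3}\right) = -4 + \left(- \frac{10}{3} + y\right) = - \frac{22}{3} + y$)
$- n{\left(E \right)} \left(\frac{31}{-138} + 303\right) = - (- \frac{22}{3} + 23) \left(\frac{31}{-138} + 303\right) = \left(-1\right) \frac{47}{3} \left(31 \left(- \frac{1}{138}\right) + 303\right) = - \frac{47 \left(- \frac{31}{138} + 303\right)}{3} = \left(- \frac{47}{3}\right) \frac{41783}{138} = - \frac{1963801}{414}$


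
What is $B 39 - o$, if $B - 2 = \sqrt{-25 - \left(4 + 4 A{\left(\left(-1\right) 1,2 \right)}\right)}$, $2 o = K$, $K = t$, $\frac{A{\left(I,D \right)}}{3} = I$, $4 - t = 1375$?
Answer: $\frac{1527}{2} + 39 i \sqrt{17} \approx 763.5 + 160.8 i$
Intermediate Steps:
$t = -1371$ ($t = 4 - 1375 = -1371$)
$A{\left(I,D \right)} = 3 I$
$K = -1371$
$o = - \frac{1371}{2}$ ($o = \frac{1}{2} \left(-1371\right) = - \frac{1371}{2} \approx -685.5$)
$B = 2 + i \sqrt{17}$ ($B = 2 + \sqrt{-25 - \left(4 + 4 \cdot 3 \left(\left(-1\right) 1\right)\right)} = 2 + \sqrt{-25 - \left(4 + 4 \cdot 3 \left(-1\right)\right)} = 2 + \sqrt{-25 - -8} = 2 + \sqrt{-25 + \left(12 - 4\right)} = 2 + \sqrt{-25 + 8} = 2 + \sqrt{-17} = 2 + i \sqrt{17} \approx 2.0 + 4.1231 i$)
$B 39 - o = \left(2 + i \sqrt{17}\right) 39 - - \frac{1371}{2} = \left(78 + 39 i \sqrt{17}\right) + \frac{1371}{2} = \frac{1527}{2} + 39 i \sqrt{17}$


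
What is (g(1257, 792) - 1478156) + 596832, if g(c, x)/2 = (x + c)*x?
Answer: 2364292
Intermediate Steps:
g(c, x) = 2*x*(c + x) (g(c, x) = 2*((x + c)*x) = 2*((c + x)*x) = 2*(x*(c + x)) = 2*x*(c + x))
(g(1257, 792) - 1478156) + 596832 = (2*792*(1257 + 792) - 1478156) + 596832 = (2*792*2049 - 1478156) + 596832 = (3245616 - 1478156) + 596832 = 1767460 + 596832 = 2364292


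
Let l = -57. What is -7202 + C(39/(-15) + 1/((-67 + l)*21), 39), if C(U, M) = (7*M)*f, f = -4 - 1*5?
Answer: -9659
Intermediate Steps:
f = -9 (f = -4 - 5 = -9)
C(U, M) = -63*M (C(U, M) = (7*M)*(-9) = -63*M)
-7202 + C(39/(-15) + 1/((-67 + l)*21), 39) = -7202 - 63*39 = -7202 - 2457 = -9659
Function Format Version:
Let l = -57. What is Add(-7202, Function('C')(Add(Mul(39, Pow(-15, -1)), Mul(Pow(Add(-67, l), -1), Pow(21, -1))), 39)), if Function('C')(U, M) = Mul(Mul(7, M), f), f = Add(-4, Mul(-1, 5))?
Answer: -9659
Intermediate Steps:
f = -9 (f = Add(-4, -5) = -9)
Function('C')(U, M) = Mul(-63, M) (Function('C')(U, M) = Mul(Mul(7, M), -9) = Mul(-63, M))
Add(-7202, Function('C')(Add(Mul(39, Pow(-15, -1)), Mul(Pow(Add(-67, l), -1), Pow(21, -1))), 39)) = Add(-7202, Mul(-63, 39)) = Add(-7202, -2457) = -9659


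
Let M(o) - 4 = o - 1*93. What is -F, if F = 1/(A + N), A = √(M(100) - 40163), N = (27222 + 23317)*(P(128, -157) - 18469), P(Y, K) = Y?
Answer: 926935799/859209975467808553 + 2*I*√10038/859209975467808553 ≈ 1.0788e-9 + 2.3321e-16*I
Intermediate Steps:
M(o) = -89 + o (M(o) = 4 + (o - 1*93) = 4 + (o - 93) = 4 + (-93 + o) = -89 + o)
N = -926935799 (N = (27222 + 23317)*(128 - 18469) = 50539*(-18341) = -926935799)
A = 2*I*√10038 (A = √((-89 + 100) - 40163) = √(11 - 40163) = √(-40152) = 2*I*√10038 ≈ 200.38*I)
F = 1/(-926935799 + 2*I*√10038) (F = 1/(2*I*√10038 - 926935799) = 1/(-926935799 + 2*I*√10038) ≈ -1.0788e-9 - 0.e-16*I)
-F = -(-926935799/859209975467808553 - 2*I*√10038/859209975467808553) = 926935799/859209975467808553 + 2*I*√10038/859209975467808553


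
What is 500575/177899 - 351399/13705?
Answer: -55653150326/2438105795 ≈ -22.826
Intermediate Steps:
500575/177899 - 351399/13705 = -55653150326/2438105795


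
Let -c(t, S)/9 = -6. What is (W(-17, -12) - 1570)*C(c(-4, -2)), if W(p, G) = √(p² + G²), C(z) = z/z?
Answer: -1570 + √433 ≈ -1549.2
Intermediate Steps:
c(t, S) = 54 (c(t, S) = -9*(-6) = 54)
C(z) = 1
W(p, G) = √(G² + p²)
(W(-17, -12) - 1570)*C(c(-4, -2)) = (√((-12)² + (-17)²) - 1570)*1 = (√(144 + 289) - 1570)*1 = (√433 - 1570)*1 = (-1570 + √433)*1 = -1570 + √433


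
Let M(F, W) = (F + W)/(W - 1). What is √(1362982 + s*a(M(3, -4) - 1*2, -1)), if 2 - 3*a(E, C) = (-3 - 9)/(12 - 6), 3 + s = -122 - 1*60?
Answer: √12264618/3 ≈ 1167.4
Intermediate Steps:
s = -185 (s = -3 + (-122 - 1*60) = -3 + (-122 - 60) = -3 - 182 = -185)
M(F, W) = (F + W)/(-1 + W)
a(E, C) = 4/3 (a(E, C) = ⅔ - (-3 - 9)/(3*(12 - 6)) = ⅔ - (-4)/6 = ⅔ - ⅓*(-2) = ⅔ + ⅔ = 4/3)
√(1362982 + s*a(M(3, -4) - 1*2, -1)) = √(1362982 - 185*4/3) = √(1362982 - 740/3) = √(4088206/3) = √12264618/3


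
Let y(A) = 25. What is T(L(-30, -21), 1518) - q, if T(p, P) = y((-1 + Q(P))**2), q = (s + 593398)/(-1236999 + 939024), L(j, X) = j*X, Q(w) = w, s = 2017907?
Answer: 23128/685 ≈ 33.763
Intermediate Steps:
L(j, X) = X*j
q = -6003/685 (q = (2017907 + 593398)/(-1236999 + 939024) = 2611305/(-297975) = 2611305*(-1/297975) = -6003/685 ≈ -8.7635)
T(p, P) = 25
T(L(-30, -21), 1518) - q = 25 - 1*(-6003/685) = 25 + 6003/685 = 23128/685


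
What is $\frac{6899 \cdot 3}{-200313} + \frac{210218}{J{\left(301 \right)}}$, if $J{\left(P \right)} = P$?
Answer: $\frac{14034389479}{20098071} \approx 698.29$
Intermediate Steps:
$\frac{6899 \cdot 3}{-200313} + \frac{210218}{J{\left(301 \right)}} = \frac{6899 \cdot 3}{-200313} + \frac{210218}{301} = 20697 \left(- \frac{1}{200313}\right) + 210218 \cdot \frac{1}{301} = - \frac{6899}{66771} + \frac{210218}{301} = \frac{14034389479}{20098071}$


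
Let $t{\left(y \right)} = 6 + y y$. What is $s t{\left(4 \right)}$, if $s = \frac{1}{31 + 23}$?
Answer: $\frac{11}{27} \approx 0.40741$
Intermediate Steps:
$t{\left(y \right)} = 6 + y^{2}$
$s = \frac{1}{54} \approx 0.018519$
$s t{\left(4 \right)} = \frac{6 + 4^{2}}{54} = \frac{6 + 16}{54} = \frac{1}{54} \cdot 22 = \frac{11}{27}$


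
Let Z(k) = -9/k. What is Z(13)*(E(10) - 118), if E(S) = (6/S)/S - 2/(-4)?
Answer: 26424/325 ≈ 81.305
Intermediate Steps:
E(S) = ½ + 6/S² (E(S) = 6/S² - 2*(-¼) = 6/S² + ½ = ½ + 6/S²)
Z(13)*(E(10) - 118) = (-9/13)*((½ + 6/10²) - 118) = (-9*1/13)*((½ + 6*(1/100)) - 118) = -9*((½ + 3/50) - 118)/13 = -9*(14/25 - 118)/13 = -9/13*(-2936/25) = 26424/325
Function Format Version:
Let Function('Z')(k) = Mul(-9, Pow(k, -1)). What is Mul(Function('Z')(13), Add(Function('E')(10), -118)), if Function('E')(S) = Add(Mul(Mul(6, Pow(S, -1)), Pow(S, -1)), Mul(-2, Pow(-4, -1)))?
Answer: Rational(26424, 325) ≈ 81.305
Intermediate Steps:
Function('E')(S) = Add(Rational(1, 2), Mul(6, Pow(S, -2))) (Function('E')(S) = Add(Mul(6, Pow(S, -2)), Mul(-2, Rational(-1, 4))) = Add(Mul(6, Pow(S, -2)), Rational(1, 2)) = Add(Rational(1, 2), Mul(6, Pow(S, -2))))
Mul(Function('Z')(13), Add(Function('E')(10), -118)) = Mul(Mul(-9, Pow(13, -1)), Add(Add(Rational(1, 2), Mul(6, Pow(10, -2))), -118)) = Mul(Mul(-9, Rational(1, 13)), Add(Add(Rational(1, 2), Mul(6, Rational(1, 100))), -118)) = Mul(Rational(-9, 13), Add(Add(Rational(1, 2), Rational(3, 50)), -118)) = Mul(Rational(-9, 13), Add(Rational(14, 25), -118)) = Mul(Rational(-9, 13), Rational(-2936, 25)) = Rational(26424, 325)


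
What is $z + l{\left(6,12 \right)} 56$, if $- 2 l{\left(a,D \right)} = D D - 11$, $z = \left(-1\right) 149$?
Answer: $-3873$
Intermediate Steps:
$z = -149$
$l{\left(a,D \right)} = \frac{11}{2} - \frac{D^{2}}{2}$ ($l{\left(a,D \right)} = - \frac{D D - 11}{2} = - \frac{D^{2} - 11}{2} = - \frac{-11 + D^{2}}{2} = \frac{11}{2} - \frac{D^{2}}{2}$)
$z + l{\left(6,12 \right)} 56 = -149 + \left(\frac{11}{2} - \frac{12^{2}}{2}\right) 56 = -149 + \left(\frac{11}{2} - 72\right) 56 = -149 - 3724 = -3873$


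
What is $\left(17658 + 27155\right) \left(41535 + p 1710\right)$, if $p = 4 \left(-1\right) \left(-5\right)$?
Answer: $3393912555$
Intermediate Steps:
$p = 20$ ($p = \left(-4\right) \left(-5\right) = 20$)
$\left(17658 + 27155\right) \left(41535 + p 1710\right) = \left(17658 + 27155\right) \left(41535 + 20 \cdot 1710\right) = 44813 \left(41535 + 34200\right) = 44813 \cdot 75735 = 3393912555$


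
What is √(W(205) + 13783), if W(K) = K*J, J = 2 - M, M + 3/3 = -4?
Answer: √15218 ≈ 123.36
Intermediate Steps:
M = -5 (M = -1 - 4 = -5)
J = 7 (J = 2 - 1*(-5) = 2 + 5 = 7)
W(K) = 7*K (W(K) = K*7 = 7*K)
√(W(205) + 13783) = √(7*205 + 13783) = √(1435 + 13783) = √15218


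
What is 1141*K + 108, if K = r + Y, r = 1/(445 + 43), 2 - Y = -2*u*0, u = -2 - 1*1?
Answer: 1167461/488 ≈ 2392.3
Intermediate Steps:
u = -3 (u = -2 - 1 = -3)
Y = 2 (Y = 2 - (-2*(-3))*0 = 2 - 6*0 = 2 - 1*0 = 2 + 0 = 2)
r = 1/488 ≈ 0.0020492
K = 977/488 (K = 1/488 + 2 = 977/488 ≈ 2.0020)
1141*K + 108 = 1141*(977/488) + 108 = 1114757/488 + 108 = 1167461/488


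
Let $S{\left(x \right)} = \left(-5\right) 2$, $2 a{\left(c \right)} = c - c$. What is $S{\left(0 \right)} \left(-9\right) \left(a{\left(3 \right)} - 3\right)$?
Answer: $-270$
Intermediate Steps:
$a{\left(c \right)} = 0$ ($a{\left(c \right)} = \frac{c - c}{2} = \frac{1}{2} \cdot 0 = 0$)
$S{\left(x \right)} = -10$
$S{\left(0 \right)} \left(-9\right) \left(a{\left(3 \right)} - 3\right) = \left(-10\right) \left(-9\right) \left(0 - 3\right) = 90 \left(-3\right) = -270$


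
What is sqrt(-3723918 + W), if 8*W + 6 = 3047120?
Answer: I*sqrt(13372115)/2 ≈ 1828.4*I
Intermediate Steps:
W = 1523557/4 (W = -3/4 + (1/8)*3047120 = -3/4 + 380890 = 1523557/4 ≈ 3.8089e+5)
sqrt(-3723918 + W) = sqrt(-3723918 + 1523557/4) = sqrt(-13372115/4) = I*sqrt(13372115)/2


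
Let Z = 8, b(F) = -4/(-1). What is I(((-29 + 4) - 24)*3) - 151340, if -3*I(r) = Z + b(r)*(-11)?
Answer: -151328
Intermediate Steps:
b(F) = 4 (b(F) = -4*(-1) = 4)
I(r) = 12 (I(r) = -(8 + 4*(-11))/3 = -(8 - 44)/3 = -1/3*(-36) = 12)
I(((-29 + 4) - 24)*3) - 151340 = 12 - 151340 = -151328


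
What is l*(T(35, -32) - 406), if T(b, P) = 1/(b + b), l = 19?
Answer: -539961/70 ≈ -7713.7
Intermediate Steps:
T(b, P) = 1/(2*b)
l*(T(35, -32) - 406) = 19*((½)/35 - 406) = 19*((½)*(1/35) - 406) = 19*(1/70 - 406) = 19*(-28419/70) = -539961/70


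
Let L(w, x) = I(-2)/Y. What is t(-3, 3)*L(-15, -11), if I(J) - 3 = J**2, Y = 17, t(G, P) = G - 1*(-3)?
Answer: 0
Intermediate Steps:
t(G, P) = 3 + G (t(G, P) = G + 3 = 3 + G)
I(J) = 3 + J**2
L(w, x) = 7/17 (L(w, x) = (3 + (-2)**2)/17 = (3 + 4)*(1/17) = 7*(1/17) = 7/17)
t(-3, 3)*L(-15, -11) = (3 - 3)*(7/17) = 0*(7/17) = 0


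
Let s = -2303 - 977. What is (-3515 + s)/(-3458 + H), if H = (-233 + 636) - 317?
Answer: 2265/1124 ≈ 2.0151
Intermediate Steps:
H = 86 (H = 403 - 317 = 86)
s = -3280
(-3515 + s)/(-3458 + H) = (-3515 - 3280)/(-3458 + 86) = -6795/(-3372) = -6795*(-1/3372) = 2265/1124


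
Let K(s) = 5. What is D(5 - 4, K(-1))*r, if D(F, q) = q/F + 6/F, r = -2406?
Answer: -26466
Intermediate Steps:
D(F, q) = 6/F + q/F
D(5 - 4, K(-1))*r = ((6 + 5)/(5 - 4))*(-2406) = (11/1)*(-2406) = (1*11)*(-2406) = 11*(-2406) = -26466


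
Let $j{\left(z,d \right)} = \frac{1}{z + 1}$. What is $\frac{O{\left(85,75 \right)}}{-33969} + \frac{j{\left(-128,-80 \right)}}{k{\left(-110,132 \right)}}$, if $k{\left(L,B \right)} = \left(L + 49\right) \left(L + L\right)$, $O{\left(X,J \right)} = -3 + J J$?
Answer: $- \frac{3193944483}{19298241820} \approx -0.1655$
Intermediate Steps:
$O{\left(X,J \right)} = -3 + J^{2}$
$j{\left(z,d \right)} = \frac{1}{1 + z}$
$k{\left(L,B \right)} = 2 L \left(49 + L\right)$ ($k{\left(L,B \right)} = \left(49 + L\right) 2 L = 2 L \left(49 + L\right)$)
$\frac{O{\left(85,75 \right)}}{-33969} + \frac{j{\left(-128,-80 \right)}}{k{\left(-110,132 \right)}} = \frac{-3 + 75^{2}}{-33969} + \frac{1}{\left(1 - 128\right) 2 \left(-110\right) \left(49 - 110\right)} = \left(-3 + 5625\right) \left(- \frac{1}{33969}\right) + \frac{1}{\left(-127\right) 2 \left(-110\right) \left(-61\right)} = 5622 \left(- \frac{1}{33969}\right) - \frac{1}{127 \cdot 13420} = - \frac{1874}{11323} - \frac{1}{1704340} = - \frac{3193944483}{19298241820}$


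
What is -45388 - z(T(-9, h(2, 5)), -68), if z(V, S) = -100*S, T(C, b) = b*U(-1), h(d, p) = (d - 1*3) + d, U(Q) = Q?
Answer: -52188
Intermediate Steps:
h(d, p) = -3 + 2*d (h(d, p) = (d - 3) + d = (-3 + d) + d = -3 + 2*d)
T(C, b) = -b (T(C, b) = b*(-1) = -b)
-45388 - z(T(-9, h(2, 5)), -68) = -45388 - (-100)*(-68) = -45388 - 1*6800 = -45388 - 6800 = -52188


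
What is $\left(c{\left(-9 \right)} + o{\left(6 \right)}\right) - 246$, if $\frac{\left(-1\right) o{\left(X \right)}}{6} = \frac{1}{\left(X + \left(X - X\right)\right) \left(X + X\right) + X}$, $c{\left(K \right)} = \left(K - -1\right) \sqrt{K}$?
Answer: $- \frac{3199}{13} - 24 i \approx -246.08 - 24.0 i$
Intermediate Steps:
$c{\left(K \right)} = \sqrt{K} \left(1 + K\right)$ ($c{\left(K \right)} = \left(K + 1\right) \sqrt{K} = \left(1 + K\right) \sqrt{K} = \sqrt{K} \left(1 + K\right)$)
$o{\left(X \right)} = - \frac{6}{X + 2 X^{2}}$ ($o{\left(X \right)} = - \frac{6}{\left(X + \left(X - X\right)\right) \left(X + X\right) + X} = - \frac{6}{\left(X + 0\right) 2 X + X} = - \frac{6}{X 2 X + X} = - \frac{6}{2 X^{2} + X} = - \frac{6}{X + 2 X^{2}}$)
$\left(c{\left(-9 \right)} + o{\left(6 \right)}\right) - 246 = \left(\sqrt{-9} \left(1 - 9\right) - \frac{6}{6 \left(1 + 2 \cdot 6\right)}\right) - 246 = \left(3 i \left(-8\right) - 1 \frac{1}{1 + 12}\right) - 246 = \left(- 24 i - 1 \cdot \frac{1}{13}\right) - 246 = \left(- 24 i - \frac{1}{13}\right) - 246 = \left(- \frac{1}{13} - 24 i\right) - 246 = - \frac{3199}{13} - 24 i$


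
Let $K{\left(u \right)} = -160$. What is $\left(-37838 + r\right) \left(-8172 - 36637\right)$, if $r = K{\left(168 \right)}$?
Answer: $1702652382$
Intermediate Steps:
$r = -160$
$\left(-37838 + r\right) \left(-8172 - 36637\right) = \left(-37838 - 160\right) \left(-8172 - 36637\right) = \left(-37998\right) \left(-44809\right) = 1702652382$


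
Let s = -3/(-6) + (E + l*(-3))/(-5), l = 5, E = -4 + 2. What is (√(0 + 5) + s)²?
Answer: 2021/100 + 39*√5/5 ≈ 37.651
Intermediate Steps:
E = -2
s = 39/10 (s = -3/(-6) + (-2 + 5*(-3))/(-5) = -3*(-⅙) + (-2 - 15)*(-⅕) = ½ - 17*(-⅕) = ½ + 17/5 = 39/10 ≈ 3.9000)
(√(0 + 5) + s)² = (√(0 + 5) + 39/10)² = (√5 + 39/10)² = (39/10 + √5)²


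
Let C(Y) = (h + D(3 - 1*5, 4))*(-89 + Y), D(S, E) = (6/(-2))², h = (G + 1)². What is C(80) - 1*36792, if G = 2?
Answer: -36954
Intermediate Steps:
h = 9 (h = (2 + 1)² = 3² = 9)
D(S, E) = 9 (D(S, E) = (6*(-½))² = (-3)² = 9)
C(Y) = -1602 + 18*Y (C(Y) = (9 + 9)*(-89 + Y) = 18*(-89 + Y) = -1602 + 18*Y)
C(80) - 1*36792 = (-1602 + 18*80) - 1*36792 = (-1602 + 1440) - 36792 = -162 - 36792 = -36954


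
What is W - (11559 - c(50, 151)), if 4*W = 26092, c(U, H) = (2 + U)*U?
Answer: -2436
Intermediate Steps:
c(U, H) = U*(2 + U)
W = 6523 (W = (¼)*26092 = 6523)
W - (11559 - c(50, 151)) = 6523 - (11559 - 50*(2 + 50)) = 6523 - (11559 - 50*52) = 6523 - (11559 - 1*2600) = 6523 - (11559 - 2600) = 6523 - 1*8959 = 6523 - 8959 = -2436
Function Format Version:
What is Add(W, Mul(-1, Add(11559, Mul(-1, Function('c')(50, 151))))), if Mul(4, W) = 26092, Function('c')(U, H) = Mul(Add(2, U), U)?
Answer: -2436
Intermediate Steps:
Function('c')(U, H) = Mul(U, Add(2, U))
W = 6523 (W = Mul(Rational(1, 4), 26092) = 6523)
Add(W, Mul(-1, Add(11559, Mul(-1, Function('c')(50, 151))))) = Add(6523, Mul(-1, Add(11559, Mul(-1, Mul(50, Add(2, 50)))))) = Add(6523, Mul(-1, Add(11559, Mul(-1, Mul(50, 52))))) = Add(6523, Mul(-1, Add(11559, Mul(-1, 2600)))) = Add(6523, Mul(-1, Add(11559, -2600))) = Add(6523, Mul(-1, 8959)) = Add(6523, -8959) = -2436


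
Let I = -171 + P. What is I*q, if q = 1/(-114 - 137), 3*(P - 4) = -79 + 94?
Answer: 162/251 ≈ 0.64542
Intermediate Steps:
P = 9 (P = 4 + (-79 + 94)/3 = 4 + (⅓)*15 = 4 + 5 = 9)
q = -1/251 (q = 1/(-251) = -1/251 ≈ -0.0039841)
I = -162 (I = -171 + 9 = -162)
I*q = -162*(-1/251) = 162/251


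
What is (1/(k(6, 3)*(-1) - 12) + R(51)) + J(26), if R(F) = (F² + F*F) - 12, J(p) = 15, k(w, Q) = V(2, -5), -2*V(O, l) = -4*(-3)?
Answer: 31229/6 ≈ 5204.8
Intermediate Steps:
V(O, l) = -6 (V(O, l) = -(-2)*(-3) = -½*12 = -6)
k(w, Q) = -6
R(F) = -12 + 2*F² (R(F) = (F² + F²) - 12 = 2*F² - 12 = -12 + 2*F²)
(1/(k(6, 3)*(-1) - 12) + R(51)) + J(26) = (1/(-6*(-1) - 12) + (-12 + 2*51²)) + 15 = (1/(6 - 12) + (-12 + 2*2601)) + 15 = (1/(-6) + (-12 + 5202)) + 15 = (-⅙ + 5190) + 15 = 31139/6 + 15 = 31229/6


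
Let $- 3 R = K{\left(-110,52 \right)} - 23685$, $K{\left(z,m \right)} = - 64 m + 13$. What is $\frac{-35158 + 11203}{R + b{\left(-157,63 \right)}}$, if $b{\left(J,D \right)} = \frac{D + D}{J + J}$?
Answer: $- \frac{1253645}{470979} \approx -2.6618$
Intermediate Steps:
$b{\left(J,D \right)} = \frac{D}{J}$ ($b{\left(J,D \right)} = \frac{2 D}{2 J} = 2 D \frac{1}{2 J} = \frac{D}{J}$)
$K{\left(z,m \right)} = 13 - 64 m$
$R = 9000$ ($R = - \frac{\left(13 - 3328\right) - 23685}{3} = - \frac{-3315 - 23685}{3} = \left(- \frac{1}{3}\right) \left(-27000\right) = 9000$)
$\frac{-35158 + 11203}{R + b{\left(-157,63 \right)}} = \frac{-35158 + 11203}{9000 + \frac{63}{-157}} = - \frac{23955}{9000 + 63 \left(- \frac{1}{157}\right)} = - \frac{23955}{9000 - \frac{63}{157}} = - \frac{23955}{\frac{1412937}{157}} = \left(-23955\right) \frac{157}{1412937} = - \frac{1253645}{470979}$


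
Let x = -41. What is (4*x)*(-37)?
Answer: 6068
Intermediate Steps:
(4*x)*(-37) = (4*(-41))*(-37) = -164*(-37) = 6068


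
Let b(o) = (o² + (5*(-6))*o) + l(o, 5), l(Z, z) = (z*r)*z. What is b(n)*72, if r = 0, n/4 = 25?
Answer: 504000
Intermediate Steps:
n = 100 (n = 4*25 = 100)
l(Z, z) = 0 (l(Z, z) = (z*0)*z = 0*z = 0)
b(o) = o² - 30*o (b(o) = (o² + (5*(-6))*o) + 0 = (o² - 30*o) + 0 = o² - 30*o)
b(n)*72 = (100*(-30 + 100))*72 = (100*70)*72 = 7000*72 = 504000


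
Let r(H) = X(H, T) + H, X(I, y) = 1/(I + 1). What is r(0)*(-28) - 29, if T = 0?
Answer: -57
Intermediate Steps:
X(I, y) = 1/(1 + I)
r(H) = H + 1/(1 + H) (r(H) = 1/(1 + H) + H = H + 1/(1 + H))
r(0)*(-28) - 29 = ((1 + 0*(1 + 0))/(1 + 0))*(-28) - 29 = ((1 + 0*1)/1)*(-28) - 29 = (1*(1 + 0))*(-28) - 29 = (1*1)*(-28) - 29 = 1*(-28) - 29 = -28 - 29 = -57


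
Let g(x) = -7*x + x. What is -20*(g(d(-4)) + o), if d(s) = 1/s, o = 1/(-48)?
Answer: -355/12 ≈ -29.583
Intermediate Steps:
o = -1/48 ≈ -0.020833
g(x) = -6*x
-20*(g(d(-4)) + o) = -20*(-6/(-4) - 1/48) = -20*(-6*(-¼) - 1/48) = -20*(3/2 - 1/48) = -20*71/48 = -355/12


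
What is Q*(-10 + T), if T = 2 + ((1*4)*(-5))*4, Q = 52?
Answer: -4576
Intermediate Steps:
T = -78 (T = 2 + (4*(-5))*4 = 2 - 20*4 = 2 - 80 = -78)
Q*(-10 + T) = 52*(-10 - 78) = 52*(-88) = -4576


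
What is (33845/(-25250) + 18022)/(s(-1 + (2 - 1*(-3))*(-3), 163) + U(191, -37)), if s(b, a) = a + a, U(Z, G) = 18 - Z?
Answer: 30334777/257550 ≈ 117.78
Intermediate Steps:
s(b, a) = 2*a
(33845/(-25250) + 18022)/(s(-1 + (2 - 1*(-3))*(-3), 163) + U(191, -37)) = (33845/(-25250) + 18022)/(2*163 + (18 - 1*191)) = (33845*(-1/25250) + 18022)/(326 + (18 - 191)) = (-6769/5050 + 18022)/(326 - 173) = (91004331/5050)/153 = (91004331/5050)*(1/153) = 30334777/257550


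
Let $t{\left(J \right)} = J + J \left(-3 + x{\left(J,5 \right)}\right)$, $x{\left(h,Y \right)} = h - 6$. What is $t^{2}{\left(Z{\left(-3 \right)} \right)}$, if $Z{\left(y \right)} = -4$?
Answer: $2304$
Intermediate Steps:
$x{\left(h,Y \right)} = -6 + h$ ($x{\left(h,Y \right)} = h - 6 = -6 + h$)
$t{\left(J \right)} = J + J \left(-9 + J\right)$ ($t{\left(J \right)} = J + J \left(-3 + \left(-6 + J\right)\right) = J + J \left(-9 + J\right)$)
$t^{2}{\left(Z{\left(-3 \right)} \right)} = \left(- 4 \left(-8 - 4\right)\right)^{2} = \left(\left(-4\right) \left(-12\right)\right)^{2} = 48^{2} = 2304$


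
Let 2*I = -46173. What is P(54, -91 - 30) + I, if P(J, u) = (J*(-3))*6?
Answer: -48117/2 ≈ -24059.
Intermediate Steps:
I = -46173/2 (I = (½)*(-46173) = -46173/2 ≈ -23087.)
P(J, u) = -18*J (P(J, u) = -3*J*6 = -18*J)
P(54, -91 - 30) + I = -18*54 - 46173/2 = -972 - 46173/2 = -48117/2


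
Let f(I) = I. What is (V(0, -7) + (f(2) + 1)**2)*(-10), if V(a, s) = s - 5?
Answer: 30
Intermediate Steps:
V(a, s) = -5 + s
(V(0, -7) + (f(2) + 1)**2)*(-10) = ((-5 - 7) + (2 + 1)**2)*(-10) = (-12 + 3**2)*(-10) = (-12 + 9)*(-10) = -3*(-10) = 30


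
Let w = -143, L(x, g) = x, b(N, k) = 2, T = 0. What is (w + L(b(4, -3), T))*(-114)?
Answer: 16074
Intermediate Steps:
(w + L(b(4, -3), T))*(-114) = (-143 + 2)*(-114) = -141*(-114) = 16074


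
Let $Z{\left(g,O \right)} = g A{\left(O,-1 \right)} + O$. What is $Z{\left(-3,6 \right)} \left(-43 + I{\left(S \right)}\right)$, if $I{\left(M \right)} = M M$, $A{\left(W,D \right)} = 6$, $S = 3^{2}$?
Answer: $-456$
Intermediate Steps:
$S = 9$
$I{\left(M \right)} = M^{2}$
$Z{\left(g,O \right)} = O + 6 g$ ($Z{\left(g,O \right)} = g 6 + O = 6 g + O = O + 6 g$)
$Z{\left(-3,6 \right)} \left(-43 + I{\left(S \right)}\right) = \left(6 + 6 \left(-3\right)\right) \left(-43 + 9^{2}\right) = \left(6 - 18\right) \left(-43 + 81\right) = \left(-12\right) 38 = -456$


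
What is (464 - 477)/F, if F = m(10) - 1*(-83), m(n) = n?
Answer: -13/93 ≈ -0.13978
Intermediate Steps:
F = 93 (F = 10 - 1*(-83) = 10 + 83 = 93)
(464 - 477)/F = (464 - 477)/93 = -13*1/93 = -13/93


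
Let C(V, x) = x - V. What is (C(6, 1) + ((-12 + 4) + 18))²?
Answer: 25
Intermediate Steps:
(C(6, 1) + ((-12 + 4) + 18))² = ((1 - 1*6) + ((-12 + 4) + 18))² = ((1 - 6) + (-8 + 18))² = (-5 + 10)² = 5² = 25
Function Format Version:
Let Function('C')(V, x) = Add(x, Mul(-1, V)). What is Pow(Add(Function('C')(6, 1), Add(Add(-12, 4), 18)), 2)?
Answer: 25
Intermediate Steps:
Pow(Add(Function('C')(6, 1), Add(Add(-12, 4), 18)), 2) = Pow(Add(Add(1, Mul(-1, 6)), Add(Add(-12, 4), 18)), 2) = Pow(Add(Add(1, -6), Add(-8, 18)), 2) = Pow(Add(-5, 10), 2) = Pow(5, 2) = 25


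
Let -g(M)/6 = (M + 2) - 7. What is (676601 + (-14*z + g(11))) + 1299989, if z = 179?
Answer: 1974048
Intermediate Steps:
g(M) = 30 - 6*M (g(M) = -6*((M + 2) - 7) = -6*((2 + M) - 7) = -6*(-5 + M) = 30 - 6*M)
(676601 + (-14*z + g(11))) + 1299989 = (676601 + (-14*179 + (30 - 6*11))) + 1299989 = (676601 + (-2506 + (30 - 66))) + 1299989 = (676601 + (-2506 - 36)) + 1299989 = (676601 - 2542) + 1299989 = 674059 + 1299989 = 1974048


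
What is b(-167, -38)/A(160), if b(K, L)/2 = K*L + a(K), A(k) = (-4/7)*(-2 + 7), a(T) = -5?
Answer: -44387/10 ≈ -4438.7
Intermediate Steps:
A(k) = -20/7 (A(k) = -4*⅐*5 = -4/7*5 = -20/7)
b(K, L) = -10 + 2*K*L (b(K, L) = 2*(K*L - 5) = 2*(-5 + K*L) = -10 + 2*K*L)
b(-167, -38)/A(160) = (-10 + 2*(-167)*(-38))/(-20/7) = (-10 + 12692)*(-7/20) = 12682*(-7/20) = -44387/10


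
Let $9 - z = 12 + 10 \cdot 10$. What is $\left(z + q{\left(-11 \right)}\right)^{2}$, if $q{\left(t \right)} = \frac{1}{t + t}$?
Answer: $\frac{5139289}{484} \approx 10618.0$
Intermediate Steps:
$q{\left(t \right)} = \frac{1}{2 t}$
$z = -103$ ($z = 9 - \left(12 + 10 \cdot 10\right) = 9 - \left(12 + 100\right) = 9 - 112 = -103$)
$\left(z + q{\left(-11 \right)}\right)^{2} = \left(-103 + \frac{1}{2 \left(-11\right)}\right)^{2} = \left(-103 + \frac{1}{2} \left(- \frac{1}{11}\right)\right)^{2} = \left(-103 - \frac{1}{22}\right)^{2} = \left(- \frac{2267}{22}\right)^{2} = \frac{5139289}{484}$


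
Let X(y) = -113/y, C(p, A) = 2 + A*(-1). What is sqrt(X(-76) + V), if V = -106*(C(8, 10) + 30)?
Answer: I*sqrt(3365261)/38 ≈ 48.275*I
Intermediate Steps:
C(p, A) = 2 - A
V = -2332 (V = -106*((2 - 1*10) + 30) = -106*((2 - 10) + 30) = -106*(-8 + 30) = -106*22 = -2332)
sqrt(X(-76) + V) = sqrt(-113/(-76) - 2332) = sqrt(-113*(-1/76) - 2332) = sqrt(113/76 - 2332) = sqrt(-177119/76) = I*sqrt(3365261)/38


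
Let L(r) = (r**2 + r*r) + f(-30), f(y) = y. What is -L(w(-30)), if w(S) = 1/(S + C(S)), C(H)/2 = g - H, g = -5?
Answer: 5999/200 ≈ 29.995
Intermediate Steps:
C(H) = -10 - 2*H (C(H) = 2*(-5 - H) = -10 - 2*H)
w(S) = 1/(-10 - S) (w(S) = 1/(S + (-10 - 2*S)) = 1/(-10 - S))
L(r) = -30 + 2*r**2 (L(r) = (r**2 + r*r) - 30 = (r**2 + r**2) - 30 = 2*r**2 - 30 = -30 + 2*r**2)
-L(w(-30)) = -(-30 + 2*(-1/(10 - 30))**2) = -(-30 + 2*(-1/(-20))**2) = -(-30 + 2*(-1*(-1/20))**2) = -(-30 + 2*(1/20)**2) = -(-30 + 2*(1/400)) = -(-30 + 1/200) = -1*(-5999/200) = 5999/200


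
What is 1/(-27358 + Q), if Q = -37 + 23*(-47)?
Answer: -1/28476 ≈ -3.5117e-5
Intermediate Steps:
Q = -1118 (Q = -37 - 1081 = -1118)
1/(-27358 + Q) = 1/(-27358 - 1118) = 1/(-28476) = -1/28476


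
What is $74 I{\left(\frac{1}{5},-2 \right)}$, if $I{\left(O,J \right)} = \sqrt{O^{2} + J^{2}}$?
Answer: $\frac{74 \sqrt{101}}{5} \approx 148.74$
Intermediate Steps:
$I{\left(O,J \right)} = \sqrt{J^{2} + O^{2}}$
$74 I{\left(\frac{1}{5},-2 \right)} = 74 \sqrt{\left(-2\right)^{2} + \left(\frac{1}{5}\right)^{2}} = 74 \sqrt{4 + \left(\frac{1}{5}\right)^{2}} = 74 \sqrt{4 + \frac{1}{25}} = 74 \sqrt{\frac{101}{25}} = 74 \frac{\sqrt{101}}{5} = \frac{74 \sqrt{101}}{5}$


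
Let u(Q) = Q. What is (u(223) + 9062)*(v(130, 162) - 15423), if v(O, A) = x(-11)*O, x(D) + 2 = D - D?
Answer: -145616655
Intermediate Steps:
x(D) = -2 (x(D) = -2 + (D - D) = -2 + 0 = -2)
v(O, A) = -2*O
(u(223) + 9062)*(v(130, 162) - 15423) = (223 + 9062)*(-2*130 - 15423) = 9285*(-260 - 15423) = 9285*(-15683) = -145616655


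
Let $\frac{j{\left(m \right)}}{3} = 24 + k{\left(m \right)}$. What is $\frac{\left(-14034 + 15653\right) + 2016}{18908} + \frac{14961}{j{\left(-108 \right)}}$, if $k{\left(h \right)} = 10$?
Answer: $\frac{47208893}{321436} \approx 146.87$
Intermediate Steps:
$j{\left(m \right)} = 102$ ($j{\left(m \right)} = 3 \left(24 + 10\right) = 3 \cdot 34 = 102$)
$\frac{\left(-14034 + 15653\right) + 2016}{18908} + \frac{14961}{j{\left(-108 \right)}} = \frac{\left(-14034 + 15653\right) + 2016}{18908} + \frac{14961}{102} = \left(1619 + 2016\right) \frac{1}{18908} + 14961 \cdot \frac{1}{102} = 3635 \cdot \frac{1}{18908} + \frac{4987}{34} = \frac{3635}{18908} + \frac{4987}{34} = \frac{47208893}{321436}$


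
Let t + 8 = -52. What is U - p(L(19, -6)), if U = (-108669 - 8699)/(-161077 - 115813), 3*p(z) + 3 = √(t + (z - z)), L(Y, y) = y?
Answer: 197129/138445 - 2*I*√15/3 ≈ 1.4239 - 2.582*I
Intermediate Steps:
t = -60 (t = -8 - 52 = -60)
p(z) = -1 + 2*I*√15/3 (p(z) = -1 + √(-60 + (z - z))/3 = -1 + √(-60 + 0)/3 = -1 + √(-60)/3 = -1 + (2*I*√15)/3 = -1 + 2*I*√15/3)
U = 58684/138445 (U = -117368/(-276890) = -117368*(-1/276890) = 58684/138445 ≈ 0.42388)
U - p(L(19, -6)) = 58684/138445 - (-1 + 2*I*√15/3) = 58684/138445 + (1 - 2*I*√15/3) = 197129/138445 - 2*I*√15/3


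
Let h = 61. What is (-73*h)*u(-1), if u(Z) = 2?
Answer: -8906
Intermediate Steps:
(-73*h)*u(-1) = -73*61*2 = -4453*2 = -8906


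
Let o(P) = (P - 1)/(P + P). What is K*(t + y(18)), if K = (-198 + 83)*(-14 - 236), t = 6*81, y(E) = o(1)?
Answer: 13972500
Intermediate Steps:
o(P) = (-1 + P)/(2*P) (o(P) = (-1 + P)/((2*P)) = (-1 + P)*(1/(2*P)) = (-1 + P)/(2*P))
y(E) = 0 (y(E) = (1/2)*(-1 + 1)/1 = (1/2)*1*0 = 0)
t = 486
K = 28750 (K = -115*(-250) = 28750)
K*(t + y(18)) = 28750*(486 + 0) = 28750*486 = 13972500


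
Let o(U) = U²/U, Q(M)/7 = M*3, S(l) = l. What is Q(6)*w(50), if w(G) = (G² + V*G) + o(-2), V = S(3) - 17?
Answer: 226548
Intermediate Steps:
Q(M) = 21*M (Q(M) = 7*(M*3) = 7*(3*M) = 21*M)
o(U) = U
V = -14 (V = 3 - 17 = -14)
w(G) = -2 + G² - 14*G (w(G) = (G² - 14*G) - 2 = -2 + G² - 14*G)
Q(6)*w(50) = (21*6)*(-2 + 50² - 14*50) = 126*(-2 + 2500 - 700) = 126*1798 = 226548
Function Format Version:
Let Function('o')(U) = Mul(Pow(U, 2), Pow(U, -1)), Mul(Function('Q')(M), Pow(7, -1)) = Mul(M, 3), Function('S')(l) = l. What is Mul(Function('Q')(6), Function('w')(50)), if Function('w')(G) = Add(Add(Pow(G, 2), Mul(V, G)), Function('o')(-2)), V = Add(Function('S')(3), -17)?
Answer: 226548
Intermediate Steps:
Function('Q')(M) = Mul(21, M) (Function('Q')(M) = Mul(7, Mul(M, 3)) = Mul(7, Mul(3, M)) = Mul(21, M))
Function('o')(U) = U
V = -14 (V = Add(3, -17) = -14)
Function('w')(G) = Add(-2, Pow(G, 2), Mul(-14, G)) (Function('w')(G) = Add(Add(Pow(G, 2), Mul(-14, G)), -2) = Add(-2, Pow(G, 2), Mul(-14, G)))
Mul(Function('Q')(6), Function('w')(50)) = Mul(Mul(21, 6), Add(-2, Pow(50, 2), Mul(-14, 50))) = Mul(126, Add(-2, 2500, -700)) = Mul(126, 1798) = 226548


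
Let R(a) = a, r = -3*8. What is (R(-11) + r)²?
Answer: 1225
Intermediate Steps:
r = -24
(R(-11) + r)² = (-11 - 24)² = (-35)² = 1225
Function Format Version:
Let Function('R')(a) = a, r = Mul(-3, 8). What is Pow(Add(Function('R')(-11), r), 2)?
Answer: 1225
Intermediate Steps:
r = -24
Pow(Add(Function('R')(-11), r), 2) = Pow(Add(-11, -24), 2) = Pow(-35, 2) = 1225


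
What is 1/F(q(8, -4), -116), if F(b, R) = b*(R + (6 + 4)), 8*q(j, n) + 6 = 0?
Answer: 2/159 ≈ 0.012579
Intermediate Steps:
q(j, n) = -¾ (q(j, n) = -¾ + (⅛)*0 = -¾ + 0 = -¾)
F(b, R) = b*(10 + R) (F(b, R) = b*(R + 10) = b*(10 + R))
1/F(q(8, -4), -116) = 1/(-3*(10 - 116)/4) = 1/(-¾*(-106)) = 1/(159/2) = 2/159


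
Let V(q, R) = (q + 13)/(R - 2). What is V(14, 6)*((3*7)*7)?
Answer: 3969/4 ≈ 992.25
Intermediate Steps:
V(q, R) = (13 + q)/(-2 + R)
V(14, 6)*((3*7)*7) = ((13 + 14)/(-2 + 6))*((3*7)*7) = (27/4)*(21*7) = ((¼)*27)*147 = (27/4)*147 = 3969/4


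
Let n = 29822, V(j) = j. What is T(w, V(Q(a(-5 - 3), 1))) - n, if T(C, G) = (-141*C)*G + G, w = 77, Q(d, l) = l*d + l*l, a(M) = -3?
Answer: -8110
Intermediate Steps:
Q(d, l) = l² + d*l (Q(d, l) = d*l + l² = l² + d*l)
T(C, G) = G - 141*C*G (T(C, G) = -141*C*G + G = G - 141*C*G)
T(w, V(Q(a(-5 - 3), 1))) - n = (1*(-3 + 1))*(1 - 141*77) - 1*29822 = (1*(-2))*(1 - 10857) - 29822 = -2*(-10856) - 29822 = 21712 - 29822 = -8110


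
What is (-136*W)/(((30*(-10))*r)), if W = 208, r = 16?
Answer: 442/75 ≈ 5.8933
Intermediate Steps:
(-136*W)/(((30*(-10))*r)) = (-136*208)/(((30*(-10))*16)) = -28288/((-300*16)) = -28288/(-4800) = -28288*(-1/4800) = 442/75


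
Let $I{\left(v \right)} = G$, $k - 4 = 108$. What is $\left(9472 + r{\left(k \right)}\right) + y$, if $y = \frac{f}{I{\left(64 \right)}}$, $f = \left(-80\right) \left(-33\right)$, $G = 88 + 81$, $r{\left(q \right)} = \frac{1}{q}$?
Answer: $\frac{179581865}{18928} \approx 9487.6$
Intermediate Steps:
$k = 112$ ($k = 4 + 108 = 112$)
$G = 169$
$f = 2640$
$I{\left(v \right)} = 169$
$y = \frac{2640}{169} \approx 15.621$
$\left(9472 + r{\left(k \right)}\right) + y = \left(9472 + \frac{1}{112}\right) + \frac{2640}{169} = \frac{1060865}{112} + \frac{2640}{169} = \frac{179581865}{18928}$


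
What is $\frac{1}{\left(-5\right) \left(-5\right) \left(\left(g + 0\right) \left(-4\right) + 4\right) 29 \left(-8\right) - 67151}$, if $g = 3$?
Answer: $- \frac{1}{20751} \approx -4.819 \cdot 10^{-5}$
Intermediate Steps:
$\frac{1}{\left(-5\right) \left(-5\right) \left(\left(g + 0\right) \left(-4\right) + 4\right) 29 \left(-8\right) - 67151} = \frac{1}{\left(-5\right) \left(-5\right) \left(\left(3 + 0\right) \left(-4\right) + 4\right) 29 \left(-8\right) - 67151} = \frac{1}{25 \left(3 \left(-4\right) + 4\right) 29 \left(-8\right) - 67151} = \frac{1}{25 \left(-12 + 4\right) 29 \left(-8\right) - 67151} = \frac{1}{25 \left(-8\right) 29 \left(-8\right) - 67151} = \frac{1}{\left(-200\right) 29 \left(-8\right) - 67151} = \frac{1}{\left(-5800\right) \left(-8\right) - 67151} = \frac{1}{46400 - 67151} = \frac{1}{-20751} = - \frac{1}{20751}$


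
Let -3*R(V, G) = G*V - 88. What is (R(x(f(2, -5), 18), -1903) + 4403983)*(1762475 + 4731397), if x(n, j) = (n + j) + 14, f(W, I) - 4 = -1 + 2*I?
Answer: 28702074365888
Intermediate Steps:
f(W, I) = 3 + 2*I (f(W, I) = 4 + (-1 + 2*I) = 3 + 2*I)
x(n, j) = 14 + j + n (x(n, j) = (j + n) + 14 = 14 + j + n)
R(V, G) = 88/3 - G*V/3 (R(V, G) = -(G*V - 88)/3 = -(-88 + G*V)/3 = 88/3 - G*V/3)
(R(x(f(2, -5), 18), -1903) + 4403983)*(1762475 + 4731397) = ((88/3 - 1/3*(-1903)*(14 + 18 + (3 + 2*(-5)))) + 4403983)*(1762475 + 4731397) = ((88/3 - 1/3*(-1903)*(14 + 18 + (3 - 10))) + 4403983)*6493872 = ((88/3 - 1/3*(-1903)*(14 + 18 - 7)) + 4403983)*6493872 = ((88/3 - 1/3*(-1903)*25) + 4403983)*6493872 = ((88/3 + 47575/3) + 4403983)*6493872 = (47663/3 + 4403983)*6493872 = (13259612/3)*6493872 = 28702074365888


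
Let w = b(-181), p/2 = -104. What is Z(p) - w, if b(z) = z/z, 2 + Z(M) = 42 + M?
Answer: -169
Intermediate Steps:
p = -208 (p = 2*(-104) = -208)
Z(M) = 40 + M (Z(M) = -2 + (42 + M) = 40 + M)
b(z) = 1
w = 1
Z(p) - w = (40 - 208) - 1*1 = -168 - 1 = -169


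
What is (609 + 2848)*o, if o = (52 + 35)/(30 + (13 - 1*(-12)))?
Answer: 300759/55 ≈ 5468.3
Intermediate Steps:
o = 87/55 (o = 87/(30 + (13 + 12)) = 87/(30 + 25) = 87/55 ≈ 1.5818)
(609 + 2848)*o = (609 + 2848)*(87/55) = 3457*(87/55) = 300759/55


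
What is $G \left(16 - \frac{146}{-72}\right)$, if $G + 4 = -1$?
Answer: $- \frac{3245}{36} \approx -90.139$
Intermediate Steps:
$G = -5$ ($G = -4 - 1 = -5$)
$G \left(16 - \frac{146}{-72}\right) = - 5 \left(16 - \frac{146}{-72}\right) = - 5 \left(16 - - \frac{73}{36}\right) = - 5 \left(16 + \frac{73}{36}\right) = \left(-5\right) \frac{649}{36} = - \frac{3245}{36}$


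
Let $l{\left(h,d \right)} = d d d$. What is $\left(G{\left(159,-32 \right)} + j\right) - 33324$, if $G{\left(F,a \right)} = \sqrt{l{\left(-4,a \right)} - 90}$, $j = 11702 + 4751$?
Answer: $-16871 + i \sqrt{32858} \approx -16871.0 + 181.27 i$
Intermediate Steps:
$l{\left(h,d \right)} = d^{3}$ ($l{\left(h,d \right)} = d^{2} d = d^{3}$)
$j = 16453$
$G{\left(F,a \right)} = \sqrt{-90 + a^{3}}$ ($G{\left(F,a \right)} = \sqrt{a^{3} - 90} = \sqrt{-90 + a^{3}}$)
$\left(G{\left(159,-32 \right)} + j\right) - 33324 = \left(\sqrt{-90 + \left(-32\right)^{3}} + 16453\right) - 33324 = \left(\sqrt{-90 - 32768} + 16453\right) - 33324 = \left(\sqrt{-32858} + 16453\right) - 33324 = \left(i \sqrt{32858} + 16453\right) - 33324 = \left(16453 + i \sqrt{32858}\right) - 33324 = -16871 + i \sqrt{32858}$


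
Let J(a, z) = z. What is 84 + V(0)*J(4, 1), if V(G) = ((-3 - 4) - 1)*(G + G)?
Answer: 84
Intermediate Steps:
V(G) = -16*G (V(G) = (-7 - 1)*(2*G) = -16*G)
84 + V(0)*J(4, 1) = 84 - 16*0*1 = 84 + 0*1 = 84 + 0 = 84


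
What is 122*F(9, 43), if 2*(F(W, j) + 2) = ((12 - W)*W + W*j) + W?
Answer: 25559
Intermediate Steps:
F(W, j) = -2 + W/2 + W*j/2 + W*(12 - W)/2 (F(W, j) = -2 + (((12 - W)*W + W*j) + W)/2 = -2 + ((W*(12 - W) + W*j) + W)/2 = -2 + ((W*j + W*(12 - W)) + W)/2 = -2 + (W + W*j + W*(12 - W))/2 = -2 + (W/2 + W*j/2 + W*(12 - W)/2) = -2 + W/2 + W*j/2 + W*(12 - W)/2)
122*F(9, 43) = 122*(-2 - ½*9² + (13/2)*9 + (½)*9*43) = 122*(-2 - ½*81 + 117/2 + 387/2) = 122*(-2 - 81/2 + 117/2 + 387/2) = 122*(419/2) = 25559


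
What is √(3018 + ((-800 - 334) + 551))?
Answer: √2435 ≈ 49.346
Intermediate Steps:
√(3018 + ((-800 - 334) + 551)) = √(3018 + (-1134 + 551)) = √(3018 - 583) = √2435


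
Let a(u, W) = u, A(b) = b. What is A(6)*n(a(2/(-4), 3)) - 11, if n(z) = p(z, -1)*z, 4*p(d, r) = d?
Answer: -85/8 ≈ -10.625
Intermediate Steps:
p(d, r) = d/4
n(z) = z**2/4 (n(z) = (z/4)*z = z**2/4)
A(6)*n(a(2/(-4), 3)) - 11 = 6*((2/(-4))**2/4) - 11 = 6*((2*(-1/4))**2/4) - 11 = 6*((-1/2)**2/4) - 11 = 6*((1/4)*(1/4)) - 11 = 6*(1/16) - 11 = 3/8 - 11 = -85/8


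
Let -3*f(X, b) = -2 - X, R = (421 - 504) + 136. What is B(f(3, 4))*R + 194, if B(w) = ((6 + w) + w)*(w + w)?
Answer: 16586/9 ≈ 1842.9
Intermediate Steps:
R = 53 (R = -83 + 136 = 53)
f(X, b) = ⅔ + X/3 (f(X, b) = -(-2 - X)/3 = ⅔ + X/3)
B(w) = 2*w*(6 + 2*w) (B(w) = (6 + 2*w)*(2*w) = 2*w*(6 + 2*w))
B(f(3, 4))*R + 194 = (4*(⅔ + (⅓)*3)*(3 + (⅔ + (⅓)*3)))*53 + 194 = (4*(⅔ + 1)*(3 + (⅔ + 1)))*53 + 194 = (4*(5/3)*(3 + 5/3))*53 + 194 = (4*(5/3)*(14/3))*53 + 194 = (280/9)*53 + 194 = 14840/9 + 194 = 16586/9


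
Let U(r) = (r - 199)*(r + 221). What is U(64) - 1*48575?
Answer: -87050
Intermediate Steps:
U(r) = (-199 + r)*(221 + r)
U(64) - 1*48575 = (-43979 + 64² + 22*64) - 1*48575 = (-43979 + 4096 + 1408) - 48575 = -38475 - 48575 = -87050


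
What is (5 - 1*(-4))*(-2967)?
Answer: -26703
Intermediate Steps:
(5 - 1*(-4))*(-2967) = (5 + 4)*(-2967) = 9*(-2967) = -26703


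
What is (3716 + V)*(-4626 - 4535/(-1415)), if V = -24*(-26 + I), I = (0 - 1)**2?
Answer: -5646411316/283 ≈ -1.9952e+7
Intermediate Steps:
I = 1 (I = (-1)**2 = 1)
V = 600 (V = -24*(-26 + 1) = -24*(-25) = 600)
(3716 + V)*(-4626 - 4535/(-1415)) = (3716 + 600)*(-4626 - 4535/(-1415)) = 4316*(-4626 - 4535*(-1/1415)) = 4316*(-4626 + 907/283) = 4316*(-1308251/283) = -5646411316/283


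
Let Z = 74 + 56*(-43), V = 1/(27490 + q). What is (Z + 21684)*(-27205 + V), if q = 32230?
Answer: -3143760829065/5972 ≈ -5.2642e+8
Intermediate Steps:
V = 1/59720 (V = 1/(27490 + 32230) = 1/59720 ≈ 1.6745e-5)
Z = -2334 (Z = 74 - 2408 = -2334)
(Z + 21684)*(-27205 + V) = (-2334 + 21684)*(-27205 + 1/59720) = 19350*(-1624682599/59720) = -3143760829065/5972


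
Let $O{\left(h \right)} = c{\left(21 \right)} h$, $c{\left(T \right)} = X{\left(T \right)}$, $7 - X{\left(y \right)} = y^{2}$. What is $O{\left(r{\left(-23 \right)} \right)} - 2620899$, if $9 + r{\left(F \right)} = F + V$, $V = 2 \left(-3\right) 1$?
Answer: $-2604407$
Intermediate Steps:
$V = -6$ ($V = \left(-6\right) 1 = -6$)
$X{\left(y \right)} = 7 - y^{2}$
$c{\left(T \right)} = 7 - T^{2}$
$r{\left(F \right)} = -15 + F$ ($r{\left(F \right)} = -9 + \left(F - 6\right) = -9 + \left(-6 + F\right) = -15 + F$)
$O{\left(h \right)} = - 434 h$ ($O{\left(h \right)} = \left(7 - 21^{2}\right) h = \left(7 - 441\right) h = - 434 h$)
$O{\left(r{\left(-23 \right)} \right)} - 2620899 = - 434 \left(-15 - 23\right) - 2620899 = \left(-434\right) \left(-38\right) - 2620899 = 16492 - 2620899 = -2604407$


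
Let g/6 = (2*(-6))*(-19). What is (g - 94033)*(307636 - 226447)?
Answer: -7523378685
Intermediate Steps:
g = 1368 (g = 6*((2*(-6))*(-19)) = 6*(-12*(-19)) = 6*228 = 1368)
(g - 94033)*(307636 - 226447) = (1368 - 94033)*(307636 - 226447) = -92665*81189 = -7523378685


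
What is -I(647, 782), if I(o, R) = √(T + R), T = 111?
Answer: -√893 ≈ -29.883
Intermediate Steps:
I(o, R) = √(111 + R)
-I(647, 782) = -√(111 + 782) = -√893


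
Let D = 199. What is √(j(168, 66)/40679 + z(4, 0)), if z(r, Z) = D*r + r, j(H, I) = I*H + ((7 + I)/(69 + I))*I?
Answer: √297962400001570/610185 ≈ 28.289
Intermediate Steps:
j(H, I) = H*I + I*(7 + I)/(69 + I) (j(H, I) = H*I + ((7 + I)/(69 + I))*I = H*I + I*(7 + I)/(69 + I))
z(r, Z) = 200*r (z(r, Z) = 199*r + r = 200*r)
√(j(168, 66)/40679 + z(4, 0)) = √((66*(7 + 66 + 69*168 + 168*66)/(69 + 66))/40679 + 200*4) = √((66*(7 + 66 + 11592 + 11088)/135)*(1/40679) + 800) = √((66*(1/135)*22753)*(1/40679) + 800) = √((500566/45)*(1/40679) + 800) = √(500566/1830555 + 800) = √(1464944566/1830555) = √297962400001570/610185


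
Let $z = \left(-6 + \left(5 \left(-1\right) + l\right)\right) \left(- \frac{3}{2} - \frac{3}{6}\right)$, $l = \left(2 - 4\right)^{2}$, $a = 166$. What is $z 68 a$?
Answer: $158032$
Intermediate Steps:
$l = 4$ ($l = \left(-2\right)^{2} = 4$)
$z = 14$ ($z = \left(-6 + \left(5 \left(-1\right) + 4\right)\right) \left(- \frac{3}{2} - \frac{3}{6}\right) = \left(-6 + \left(-5 + 4\right)\right) \left(\left(-3\right) \frac{1}{2} - \frac{1}{2}\right) = \left(-6 - 1\right) \left(- \frac{3}{2} - \frac{1}{2}\right) = \left(-7\right) \left(-2\right) = 14$)
$z 68 a = 14 \cdot 68 \cdot 166 = 952 \cdot 166 = 158032$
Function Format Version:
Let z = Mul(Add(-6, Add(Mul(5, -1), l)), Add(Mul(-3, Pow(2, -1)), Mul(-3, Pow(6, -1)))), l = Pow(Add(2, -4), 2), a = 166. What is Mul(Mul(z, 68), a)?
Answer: 158032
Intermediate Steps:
l = 4 (l = Pow(-2, 2) = 4)
z = 14 (z = Mul(Add(-6, Add(Mul(5, -1), 4)), Add(Mul(-3, Pow(2, -1)), Mul(-3, Pow(6, -1)))) = Mul(Add(-6, Add(-5, 4)), Add(Mul(-3, Rational(1, 2)), Mul(-3, Rational(1, 6)))) = Mul(Add(-6, -1), Add(Rational(-3, 2), Rational(-1, 2))) = Mul(-7, -2) = 14)
Mul(Mul(z, 68), a) = Mul(Mul(14, 68), 166) = Mul(952, 166) = 158032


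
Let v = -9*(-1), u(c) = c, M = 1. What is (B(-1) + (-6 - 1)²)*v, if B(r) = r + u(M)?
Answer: 441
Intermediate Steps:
B(r) = 1 + r (B(r) = r + 1 = 1 + r)
v = 9
(B(-1) + (-6 - 1)²)*v = ((1 - 1) + (-6 - 1)²)*9 = (0 + (-7)²)*9 = (0 + 49)*9 = 49*9 = 441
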